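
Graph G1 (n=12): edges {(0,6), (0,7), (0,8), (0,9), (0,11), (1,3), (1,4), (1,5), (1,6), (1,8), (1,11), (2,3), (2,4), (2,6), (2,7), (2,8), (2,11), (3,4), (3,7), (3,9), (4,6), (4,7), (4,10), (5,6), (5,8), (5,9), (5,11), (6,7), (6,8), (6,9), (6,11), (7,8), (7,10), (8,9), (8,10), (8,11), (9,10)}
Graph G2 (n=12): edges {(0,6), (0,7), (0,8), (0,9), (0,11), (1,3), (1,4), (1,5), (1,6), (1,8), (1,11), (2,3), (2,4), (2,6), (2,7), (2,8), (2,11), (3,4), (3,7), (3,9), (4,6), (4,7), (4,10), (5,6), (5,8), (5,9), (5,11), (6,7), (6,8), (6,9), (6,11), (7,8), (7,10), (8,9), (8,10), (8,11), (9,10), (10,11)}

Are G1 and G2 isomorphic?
No, not isomorphic

The graphs are NOT isomorphic.

Counting edges: G1 has 37 edge(s); G2 has 38 edge(s).
Edge count is an isomorphism invariant (a bijection on vertices induces a bijection on edges), so differing edge counts rule out isomorphism.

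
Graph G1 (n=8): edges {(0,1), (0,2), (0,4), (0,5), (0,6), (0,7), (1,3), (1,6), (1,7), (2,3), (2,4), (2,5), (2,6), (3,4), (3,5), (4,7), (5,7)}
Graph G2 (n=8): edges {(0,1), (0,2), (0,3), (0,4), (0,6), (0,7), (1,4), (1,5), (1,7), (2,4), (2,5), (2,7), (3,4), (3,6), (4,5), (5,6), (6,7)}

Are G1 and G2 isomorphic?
Yes, isomorphic

The graphs are isomorphic.
One valid mapping φ: V(G1) → V(G2): 0→0, 1→6, 2→4, 3→5, 4→1, 5→2, 6→3, 7→7

Verify φ preserves adjacency — for each edge of G1, its image is an edge of G2:
  (0,1) → (φ(0),φ(1)) = (0,6) ∈ E(G2) ✓
  (0,2) → (φ(0),φ(2)) = (0,4) ∈ E(G2) ✓
  (0,4) → (φ(0),φ(4)) = (0,1) ∈ E(G2) ✓
  (0,5) → (φ(0),φ(5)) = (0,2) ∈ E(G2) ✓
  (0,6) → (φ(0),φ(6)) = (0,3) ∈ E(G2) ✓
  (0,7) → (φ(0),φ(7)) = (0,7) ∈ E(G2) ✓
  (1,3) → (φ(1),φ(3)) = (5,6) ∈ E(G2) ✓
  (1,6) → (φ(1),φ(6)) = (3,6) ∈ E(G2) ✓
  (1,7) → (φ(1),φ(7)) = (6,7) ∈ E(G2) ✓
  (2,3) → (φ(2),φ(3)) = (4,5) ∈ E(G2) ✓
  (2,4) → (φ(2),φ(4)) = (1,4) ∈ E(G2) ✓
  (2,5) → (φ(2),φ(5)) = (2,4) ∈ E(G2) ✓
  (2,6) → (φ(2),φ(6)) = (3,4) ∈ E(G2) ✓
  (3,4) → (φ(3),φ(4)) = (1,5) ∈ E(G2) ✓
  (3,5) → (φ(3),φ(5)) = (2,5) ∈ E(G2) ✓
  (4,7) → (φ(4),φ(7)) = (1,7) ∈ E(G2) ✓
  (5,7) → (φ(5),φ(7)) = (2,7) ∈ E(G2) ✓
All 17 edges of G1 map to edges of G2, and |E(G1)| = |E(G2)| = 17, so φ is a bijection on edges as well as vertices. Hence G1 ≅ G2.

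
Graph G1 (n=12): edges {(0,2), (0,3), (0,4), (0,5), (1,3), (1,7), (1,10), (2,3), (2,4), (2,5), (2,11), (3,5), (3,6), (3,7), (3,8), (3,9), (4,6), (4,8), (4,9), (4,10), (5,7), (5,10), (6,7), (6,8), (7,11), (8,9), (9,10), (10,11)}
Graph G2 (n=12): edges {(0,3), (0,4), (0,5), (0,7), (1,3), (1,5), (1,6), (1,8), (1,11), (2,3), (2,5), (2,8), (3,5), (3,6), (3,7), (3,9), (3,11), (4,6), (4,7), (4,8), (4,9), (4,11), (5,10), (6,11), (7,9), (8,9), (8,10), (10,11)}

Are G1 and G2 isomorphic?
Yes, isomorphic

The graphs are isomorphic.
One valid mapping φ: V(G1) → V(G2): 0→6, 1→2, 2→11, 3→3, 4→4, 5→1, 6→0, 7→5, 8→7, 9→9, 10→8, 11→10

Verify φ preserves adjacency — for each edge of G1, its image is an edge of G2:
  (0,2) → (φ(0),φ(2)) = (6,11) ∈ E(G2) ✓
  (0,3) → (φ(0),φ(3)) = (3,6) ∈ E(G2) ✓
  (0,4) → (φ(0),φ(4)) = (4,6) ∈ E(G2) ✓
  (0,5) → (φ(0),φ(5)) = (1,6) ∈ E(G2) ✓
  (1,3) → (φ(1),φ(3)) = (2,3) ∈ E(G2) ✓
  (1,7) → (φ(1),φ(7)) = (2,5) ∈ E(G2) ✓
  (1,10) → (φ(1),φ(10)) = (2,8) ∈ E(G2) ✓
  (2,3) → (φ(2),φ(3)) = (3,11) ∈ E(G2) ✓
  (2,4) → (φ(2),φ(4)) = (4,11) ∈ E(G2) ✓
  (2,5) → (φ(2),φ(5)) = (1,11) ∈ E(G2) ✓
  (2,11) → (φ(2),φ(11)) = (10,11) ∈ E(G2) ✓
  (3,5) → (φ(3),φ(5)) = (1,3) ∈ E(G2) ✓
  (3,6) → (φ(3),φ(6)) = (0,3) ∈ E(G2) ✓
  (3,7) → (φ(3),φ(7)) = (3,5) ∈ E(G2) ✓
  (3,8) → (φ(3),φ(8)) = (3,7) ∈ E(G2) ✓
  (3,9) → (φ(3),φ(9)) = (3,9) ∈ E(G2) ✓
  (4,6) → (φ(4),φ(6)) = (0,4) ∈ E(G2) ✓
  (4,8) → (φ(4),φ(8)) = (4,7) ∈ E(G2) ✓
  (4,9) → (φ(4),φ(9)) = (4,9) ∈ E(G2) ✓
  (4,10) → (φ(4),φ(10)) = (4,8) ∈ E(G2) ✓
  (5,7) → (φ(5),φ(7)) = (1,5) ∈ E(G2) ✓
  (5,10) → (φ(5),φ(10)) = (1,8) ∈ E(G2) ✓
  (6,7) → (φ(6),φ(7)) = (0,5) ∈ E(G2) ✓
  (6,8) → (φ(6),φ(8)) = (0,7) ∈ E(G2) ✓
  (7,11) → (φ(7),φ(11)) = (5,10) ∈ E(G2) ✓
  (8,9) → (φ(8),φ(9)) = (7,9) ∈ E(G2) ✓
  (9,10) → (φ(9),φ(10)) = (8,9) ∈ E(G2) ✓
  (10,11) → (φ(10),φ(11)) = (8,10) ∈ E(G2) ✓
All 28 edges of G1 map to edges of G2, and |E(G1)| = |E(G2)| = 28, so φ is a bijection on edges as well as vertices. Hence G1 ≅ G2.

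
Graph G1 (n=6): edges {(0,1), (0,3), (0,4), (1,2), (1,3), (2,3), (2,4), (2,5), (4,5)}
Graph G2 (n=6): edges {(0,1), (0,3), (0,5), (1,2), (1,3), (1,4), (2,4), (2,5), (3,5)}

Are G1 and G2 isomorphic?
Yes, isomorphic

The graphs are isomorphic.
One valid mapping φ: V(G1) → V(G2): 0→5, 1→0, 2→1, 3→3, 4→2, 5→4

Verify φ preserves adjacency — for each edge of G1, its image is an edge of G2:
  (0,1) → (φ(0),φ(1)) = (0,5) ∈ E(G2) ✓
  (0,3) → (φ(0),φ(3)) = (3,5) ∈ E(G2) ✓
  (0,4) → (φ(0),φ(4)) = (2,5) ∈ E(G2) ✓
  (1,2) → (φ(1),φ(2)) = (0,1) ∈ E(G2) ✓
  (1,3) → (φ(1),φ(3)) = (0,3) ∈ E(G2) ✓
  (2,3) → (φ(2),φ(3)) = (1,3) ∈ E(G2) ✓
  (2,4) → (φ(2),φ(4)) = (1,2) ∈ E(G2) ✓
  (2,5) → (φ(2),φ(5)) = (1,4) ∈ E(G2) ✓
  (4,5) → (φ(4),φ(5)) = (2,4) ∈ E(G2) ✓
All 9 edges of G1 map to edges of G2, and |E(G1)| = |E(G2)| = 9, so φ is a bijection on edges as well as vertices. Hence G1 ≅ G2.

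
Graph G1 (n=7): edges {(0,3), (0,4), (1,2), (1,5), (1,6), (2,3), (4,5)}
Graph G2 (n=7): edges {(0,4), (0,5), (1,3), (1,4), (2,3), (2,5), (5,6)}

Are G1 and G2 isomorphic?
Yes, isomorphic

The graphs are isomorphic.
One valid mapping φ: V(G1) → V(G2): 0→1, 1→5, 2→2, 3→3, 4→4, 5→0, 6→6

Verify φ preserves adjacency — for each edge of G1, its image is an edge of G2:
  (0,3) → (φ(0),φ(3)) = (1,3) ∈ E(G2) ✓
  (0,4) → (φ(0),φ(4)) = (1,4) ∈ E(G2) ✓
  (1,2) → (φ(1),φ(2)) = (2,5) ∈ E(G2) ✓
  (1,5) → (φ(1),φ(5)) = (0,5) ∈ E(G2) ✓
  (1,6) → (φ(1),φ(6)) = (5,6) ∈ E(G2) ✓
  (2,3) → (φ(2),φ(3)) = (2,3) ∈ E(G2) ✓
  (4,5) → (φ(4),φ(5)) = (0,4) ∈ E(G2) ✓
All 7 edges of G1 map to edges of G2, and |E(G1)| = |E(G2)| = 7, so φ is a bijection on edges as well as vertices. Hence G1 ≅ G2.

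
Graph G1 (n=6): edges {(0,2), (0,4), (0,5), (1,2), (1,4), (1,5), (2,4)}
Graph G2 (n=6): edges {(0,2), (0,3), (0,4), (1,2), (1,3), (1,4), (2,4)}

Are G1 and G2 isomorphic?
Yes, isomorphic

The graphs are isomorphic.
One valid mapping φ: V(G1) → V(G2): 0→0, 1→1, 2→2, 3→5, 4→4, 5→3

Verify φ preserves adjacency — for each edge of G1, its image is an edge of G2:
  (0,2) → (φ(0),φ(2)) = (0,2) ∈ E(G2) ✓
  (0,4) → (φ(0),φ(4)) = (0,4) ∈ E(G2) ✓
  (0,5) → (φ(0),φ(5)) = (0,3) ∈ E(G2) ✓
  (1,2) → (φ(1),φ(2)) = (1,2) ∈ E(G2) ✓
  (1,4) → (φ(1),φ(4)) = (1,4) ∈ E(G2) ✓
  (1,5) → (φ(1),φ(5)) = (1,3) ∈ E(G2) ✓
  (2,4) → (φ(2),φ(4)) = (2,4) ∈ E(G2) ✓
All 7 edges of G1 map to edges of G2, and |E(G1)| = |E(G2)| = 7, so φ is a bijection on edges as well as vertices. Hence G1 ≅ G2.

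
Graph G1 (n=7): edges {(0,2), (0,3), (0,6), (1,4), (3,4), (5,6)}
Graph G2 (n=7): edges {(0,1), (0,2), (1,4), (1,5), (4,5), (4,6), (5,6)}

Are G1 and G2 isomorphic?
No, not isomorphic

The graphs are NOT isomorphic.

Degrees in G1: deg(0)=3, deg(1)=1, deg(2)=1, deg(3)=2, deg(4)=2, deg(5)=1, deg(6)=2.
Sorted degree sequence of G1: [3, 2, 2, 2, 1, 1, 1].
Degrees in G2: deg(0)=2, deg(1)=3, deg(2)=1, deg(3)=0, deg(4)=3, deg(5)=3, deg(6)=2.
Sorted degree sequence of G2: [3, 3, 3, 2, 2, 1, 0].
The (sorted) degree sequence is an isomorphism invariant, so since G1 and G2 have different degree sequences they cannot be isomorphic.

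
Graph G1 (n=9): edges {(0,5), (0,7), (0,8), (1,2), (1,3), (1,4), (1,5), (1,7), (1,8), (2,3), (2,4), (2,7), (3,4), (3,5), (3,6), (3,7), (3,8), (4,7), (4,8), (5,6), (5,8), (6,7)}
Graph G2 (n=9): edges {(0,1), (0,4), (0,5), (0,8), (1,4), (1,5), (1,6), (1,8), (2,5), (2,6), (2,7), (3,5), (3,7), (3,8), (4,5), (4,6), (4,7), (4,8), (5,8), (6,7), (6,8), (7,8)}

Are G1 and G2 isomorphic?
Yes, isomorphic

The graphs are isomorphic.
One valid mapping φ: V(G1) → V(G2): 0→2, 1→4, 2→0, 3→8, 4→1, 5→7, 6→3, 7→5, 8→6

Verify φ preserves adjacency — for each edge of G1, its image is an edge of G2:
  (0,5) → (φ(0),φ(5)) = (2,7) ∈ E(G2) ✓
  (0,7) → (φ(0),φ(7)) = (2,5) ∈ E(G2) ✓
  (0,8) → (φ(0),φ(8)) = (2,6) ∈ E(G2) ✓
  (1,2) → (φ(1),φ(2)) = (0,4) ∈ E(G2) ✓
  (1,3) → (φ(1),φ(3)) = (4,8) ∈ E(G2) ✓
  (1,4) → (φ(1),φ(4)) = (1,4) ∈ E(G2) ✓
  (1,5) → (φ(1),φ(5)) = (4,7) ∈ E(G2) ✓
  (1,7) → (φ(1),φ(7)) = (4,5) ∈ E(G2) ✓
  (1,8) → (φ(1),φ(8)) = (4,6) ∈ E(G2) ✓
  (2,3) → (φ(2),φ(3)) = (0,8) ∈ E(G2) ✓
  (2,4) → (φ(2),φ(4)) = (0,1) ∈ E(G2) ✓
  (2,7) → (φ(2),φ(7)) = (0,5) ∈ E(G2) ✓
  (3,4) → (φ(3),φ(4)) = (1,8) ∈ E(G2) ✓
  (3,5) → (φ(3),φ(5)) = (7,8) ∈ E(G2) ✓
  (3,6) → (φ(3),φ(6)) = (3,8) ∈ E(G2) ✓
  (3,7) → (φ(3),φ(7)) = (5,8) ∈ E(G2) ✓
  (3,8) → (φ(3),φ(8)) = (6,8) ∈ E(G2) ✓
  (4,7) → (φ(4),φ(7)) = (1,5) ∈ E(G2) ✓
  (4,8) → (φ(4),φ(8)) = (1,6) ∈ E(G2) ✓
  (5,6) → (φ(5),φ(6)) = (3,7) ∈ E(G2) ✓
  (5,8) → (φ(5),φ(8)) = (6,7) ∈ E(G2) ✓
  (6,7) → (φ(6),φ(7)) = (3,5) ∈ E(G2) ✓
All 22 edges of G1 map to edges of G2, and |E(G1)| = |E(G2)| = 22, so φ is a bijection on edges as well as vertices. Hence G1 ≅ G2.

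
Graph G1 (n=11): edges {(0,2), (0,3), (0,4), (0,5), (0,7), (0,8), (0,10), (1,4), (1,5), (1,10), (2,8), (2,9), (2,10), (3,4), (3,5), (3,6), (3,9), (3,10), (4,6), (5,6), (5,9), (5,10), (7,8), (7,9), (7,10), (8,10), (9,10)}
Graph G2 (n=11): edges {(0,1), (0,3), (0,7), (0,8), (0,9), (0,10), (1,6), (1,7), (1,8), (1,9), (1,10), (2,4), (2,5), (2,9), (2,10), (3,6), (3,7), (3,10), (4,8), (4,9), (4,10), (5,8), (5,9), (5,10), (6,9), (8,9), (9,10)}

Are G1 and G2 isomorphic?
Yes, isomorphic

The graphs are isomorphic.
One valid mapping φ: V(G1) → V(G2): 0→10, 1→6, 2→4, 3→0, 4→3, 5→1, 6→7, 7→5, 8→2, 9→8, 10→9

Verify φ preserves adjacency — for each edge of G1, its image is an edge of G2:
  (0,2) → (φ(0),φ(2)) = (4,10) ∈ E(G2) ✓
  (0,3) → (φ(0),φ(3)) = (0,10) ∈ E(G2) ✓
  (0,4) → (φ(0),φ(4)) = (3,10) ∈ E(G2) ✓
  (0,5) → (φ(0),φ(5)) = (1,10) ∈ E(G2) ✓
  (0,7) → (φ(0),φ(7)) = (5,10) ∈ E(G2) ✓
  (0,8) → (φ(0),φ(8)) = (2,10) ∈ E(G2) ✓
  (0,10) → (φ(0),φ(10)) = (9,10) ∈ E(G2) ✓
  (1,4) → (φ(1),φ(4)) = (3,6) ∈ E(G2) ✓
  (1,5) → (φ(1),φ(5)) = (1,6) ∈ E(G2) ✓
  (1,10) → (φ(1),φ(10)) = (6,9) ∈ E(G2) ✓
  (2,8) → (φ(2),φ(8)) = (2,4) ∈ E(G2) ✓
  (2,9) → (φ(2),φ(9)) = (4,8) ∈ E(G2) ✓
  (2,10) → (φ(2),φ(10)) = (4,9) ∈ E(G2) ✓
  (3,4) → (φ(3),φ(4)) = (0,3) ∈ E(G2) ✓
  (3,5) → (φ(3),φ(5)) = (0,1) ∈ E(G2) ✓
  (3,6) → (φ(3),φ(6)) = (0,7) ∈ E(G2) ✓
  (3,9) → (φ(3),φ(9)) = (0,8) ∈ E(G2) ✓
  (3,10) → (φ(3),φ(10)) = (0,9) ∈ E(G2) ✓
  (4,6) → (φ(4),φ(6)) = (3,7) ∈ E(G2) ✓
  (5,6) → (φ(5),φ(6)) = (1,7) ∈ E(G2) ✓
  (5,9) → (φ(5),φ(9)) = (1,8) ∈ E(G2) ✓
  (5,10) → (φ(5),φ(10)) = (1,9) ∈ E(G2) ✓
  (7,8) → (φ(7),φ(8)) = (2,5) ∈ E(G2) ✓
  (7,9) → (φ(7),φ(9)) = (5,8) ∈ E(G2) ✓
  (7,10) → (φ(7),φ(10)) = (5,9) ∈ E(G2) ✓
  (8,10) → (φ(8),φ(10)) = (2,9) ∈ E(G2) ✓
  (9,10) → (φ(9),φ(10)) = (8,9) ∈ E(G2) ✓
All 27 edges of G1 map to edges of G2, and |E(G1)| = |E(G2)| = 27, so φ is a bijection on edges as well as vertices. Hence G1 ≅ G2.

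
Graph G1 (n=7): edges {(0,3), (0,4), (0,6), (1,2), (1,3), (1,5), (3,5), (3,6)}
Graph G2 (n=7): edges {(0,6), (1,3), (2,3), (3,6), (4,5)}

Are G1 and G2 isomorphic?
No, not isomorphic

The graphs are NOT isomorphic.

Connected components of G1: 1 component(s) with vertex sets [[0, 1, 2, 3, 4, 5, 6]], sizes [7].
Connected components of G2: 2 component(s) with vertex sets [[4, 5], [0, 1, 2, 3, 6]], sizes [2, 5].
The number of connected components (and the multiset of component sizes) is an isomorphism invariant — an isomorphism maps each component of G1 bijectively onto a component of G2. Since G1 has 1 component(s) and G2 has 2, they cannot be isomorphic.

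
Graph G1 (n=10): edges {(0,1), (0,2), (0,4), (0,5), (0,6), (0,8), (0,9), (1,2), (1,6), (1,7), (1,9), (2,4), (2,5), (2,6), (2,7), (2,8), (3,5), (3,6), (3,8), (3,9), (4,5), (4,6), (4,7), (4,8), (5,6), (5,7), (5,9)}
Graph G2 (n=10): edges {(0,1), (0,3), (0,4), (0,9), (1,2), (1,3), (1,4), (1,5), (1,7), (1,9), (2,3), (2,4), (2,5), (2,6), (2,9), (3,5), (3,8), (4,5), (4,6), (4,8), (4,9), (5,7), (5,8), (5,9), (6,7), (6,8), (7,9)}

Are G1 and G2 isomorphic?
Yes, isomorphic

The graphs are isomorphic.
One valid mapping φ: V(G1) → V(G2): 0→5, 1→3, 2→1, 3→6, 4→9, 5→4, 6→2, 7→0, 8→7, 9→8

Verify φ preserves adjacency — for each edge of G1, its image is an edge of G2:
  (0,1) → (φ(0),φ(1)) = (3,5) ∈ E(G2) ✓
  (0,2) → (φ(0),φ(2)) = (1,5) ∈ E(G2) ✓
  (0,4) → (φ(0),φ(4)) = (5,9) ∈ E(G2) ✓
  (0,5) → (φ(0),φ(5)) = (4,5) ∈ E(G2) ✓
  (0,6) → (φ(0),φ(6)) = (2,5) ∈ E(G2) ✓
  (0,8) → (φ(0),φ(8)) = (5,7) ∈ E(G2) ✓
  (0,9) → (φ(0),φ(9)) = (5,8) ∈ E(G2) ✓
  (1,2) → (φ(1),φ(2)) = (1,3) ∈ E(G2) ✓
  (1,6) → (φ(1),φ(6)) = (2,3) ∈ E(G2) ✓
  (1,7) → (φ(1),φ(7)) = (0,3) ∈ E(G2) ✓
  (1,9) → (φ(1),φ(9)) = (3,8) ∈ E(G2) ✓
  (2,4) → (φ(2),φ(4)) = (1,9) ∈ E(G2) ✓
  (2,5) → (φ(2),φ(5)) = (1,4) ∈ E(G2) ✓
  (2,6) → (φ(2),φ(6)) = (1,2) ∈ E(G2) ✓
  (2,7) → (φ(2),φ(7)) = (0,1) ∈ E(G2) ✓
  (2,8) → (φ(2),φ(8)) = (1,7) ∈ E(G2) ✓
  (3,5) → (φ(3),φ(5)) = (4,6) ∈ E(G2) ✓
  (3,6) → (φ(3),φ(6)) = (2,6) ∈ E(G2) ✓
  (3,8) → (φ(3),φ(8)) = (6,7) ∈ E(G2) ✓
  (3,9) → (φ(3),φ(9)) = (6,8) ∈ E(G2) ✓
  (4,5) → (φ(4),φ(5)) = (4,9) ∈ E(G2) ✓
  (4,6) → (φ(4),φ(6)) = (2,9) ∈ E(G2) ✓
  (4,7) → (φ(4),φ(7)) = (0,9) ∈ E(G2) ✓
  (4,8) → (φ(4),φ(8)) = (7,9) ∈ E(G2) ✓
  (5,6) → (φ(5),φ(6)) = (2,4) ∈ E(G2) ✓
  (5,7) → (φ(5),φ(7)) = (0,4) ∈ E(G2) ✓
  (5,9) → (φ(5),φ(9)) = (4,8) ∈ E(G2) ✓
All 27 edges of G1 map to edges of G2, and |E(G1)| = |E(G2)| = 27, so φ is a bijection on edges as well as vertices. Hence G1 ≅ G2.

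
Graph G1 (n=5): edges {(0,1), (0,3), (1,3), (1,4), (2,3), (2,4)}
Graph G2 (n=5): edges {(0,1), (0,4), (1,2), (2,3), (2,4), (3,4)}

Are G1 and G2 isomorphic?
Yes, isomorphic

The graphs are isomorphic.
One valid mapping φ: V(G1) → V(G2): 0→3, 1→4, 2→1, 3→2, 4→0

Verify φ preserves adjacency — for each edge of G1, its image is an edge of G2:
  (0,1) → (φ(0),φ(1)) = (3,4) ∈ E(G2) ✓
  (0,3) → (φ(0),φ(3)) = (2,3) ∈ E(G2) ✓
  (1,3) → (φ(1),φ(3)) = (2,4) ∈ E(G2) ✓
  (1,4) → (φ(1),φ(4)) = (0,4) ∈ E(G2) ✓
  (2,3) → (φ(2),φ(3)) = (1,2) ∈ E(G2) ✓
  (2,4) → (φ(2),φ(4)) = (0,1) ∈ E(G2) ✓
All 6 edges of G1 map to edges of G2, and |E(G1)| = |E(G2)| = 6, so φ is a bijection on edges as well as vertices. Hence G1 ≅ G2.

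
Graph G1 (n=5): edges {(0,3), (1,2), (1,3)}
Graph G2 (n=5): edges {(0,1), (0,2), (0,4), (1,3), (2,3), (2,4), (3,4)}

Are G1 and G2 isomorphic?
No, not isomorphic

The graphs are NOT isomorphic.

Degrees in G1: deg(0)=1, deg(1)=2, deg(2)=1, deg(3)=2, deg(4)=0.
Sorted degree sequence of G1: [2, 2, 1, 1, 0].
Degrees in G2: deg(0)=3, deg(1)=2, deg(2)=3, deg(3)=3, deg(4)=3.
Sorted degree sequence of G2: [3, 3, 3, 3, 2].
The (sorted) degree sequence is an isomorphism invariant, so since G1 and G2 have different degree sequences they cannot be isomorphic.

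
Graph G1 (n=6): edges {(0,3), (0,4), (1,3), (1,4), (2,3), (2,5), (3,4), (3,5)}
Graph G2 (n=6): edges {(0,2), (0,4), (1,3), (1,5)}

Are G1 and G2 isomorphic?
No, not isomorphic

The graphs are NOT isomorphic.

Degrees in G1: deg(0)=2, deg(1)=2, deg(2)=2, deg(3)=5, deg(4)=3, deg(5)=2.
Sorted degree sequence of G1: [5, 3, 2, 2, 2, 2].
Degrees in G2: deg(0)=2, deg(1)=2, deg(2)=1, deg(3)=1, deg(4)=1, deg(5)=1.
Sorted degree sequence of G2: [2, 2, 1, 1, 1, 1].
The (sorted) degree sequence is an isomorphism invariant, so since G1 and G2 have different degree sequences they cannot be isomorphic.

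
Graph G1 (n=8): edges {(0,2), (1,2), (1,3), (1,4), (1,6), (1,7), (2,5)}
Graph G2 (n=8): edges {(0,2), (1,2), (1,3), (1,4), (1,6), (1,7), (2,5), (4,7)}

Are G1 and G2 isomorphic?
No, not isomorphic

The graphs are NOT isomorphic.

Counting edges: G1 has 7 edge(s); G2 has 8 edge(s).
Edge count is an isomorphism invariant (a bijection on vertices induces a bijection on edges), so differing edge counts rule out isomorphism.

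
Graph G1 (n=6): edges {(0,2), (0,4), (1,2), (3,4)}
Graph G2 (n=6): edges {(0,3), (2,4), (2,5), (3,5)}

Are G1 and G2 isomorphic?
Yes, isomorphic

The graphs are isomorphic.
One valid mapping φ: V(G1) → V(G2): 0→5, 1→0, 2→3, 3→4, 4→2, 5→1

Verify φ preserves adjacency — for each edge of G1, its image is an edge of G2:
  (0,2) → (φ(0),φ(2)) = (3,5) ∈ E(G2) ✓
  (0,4) → (φ(0),φ(4)) = (2,5) ∈ E(G2) ✓
  (1,2) → (φ(1),φ(2)) = (0,3) ∈ E(G2) ✓
  (3,4) → (φ(3),φ(4)) = (2,4) ∈ E(G2) ✓
All 4 edges of G1 map to edges of G2, and |E(G1)| = |E(G2)| = 4, so φ is a bijection on edges as well as vertices. Hence G1 ≅ G2.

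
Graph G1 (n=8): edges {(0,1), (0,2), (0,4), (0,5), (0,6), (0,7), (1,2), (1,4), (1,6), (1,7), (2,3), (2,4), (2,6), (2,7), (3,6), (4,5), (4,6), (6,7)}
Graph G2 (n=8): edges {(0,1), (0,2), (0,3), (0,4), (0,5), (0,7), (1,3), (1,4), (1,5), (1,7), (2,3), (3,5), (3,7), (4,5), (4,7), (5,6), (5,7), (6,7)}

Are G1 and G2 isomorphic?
Yes, isomorphic

The graphs are isomorphic.
One valid mapping φ: V(G1) → V(G2): 0→0, 1→1, 2→7, 3→6, 4→3, 5→2, 6→5, 7→4

Verify φ preserves adjacency — for each edge of G1, its image is an edge of G2:
  (0,1) → (φ(0),φ(1)) = (0,1) ∈ E(G2) ✓
  (0,2) → (φ(0),φ(2)) = (0,7) ∈ E(G2) ✓
  (0,4) → (φ(0),φ(4)) = (0,3) ∈ E(G2) ✓
  (0,5) → (φ(0),φ(5)) = (0,2) ∈ E(G2) ✓
  (0,6) → (φ(0),φ(6)) = (0,5) ∈ E(G2) ✓
  (0,7) → (φ(0),φ(7)) = (0,4) ∈ E(G2) ✓
  (1,2) → (φ(1),φ(2)) = (1,7) ∈ E(G2) ✓
  (1,4) → (φ(1),φ(4)) = (1,3) ∈ E(G2) ✓
  (1,6) → (φ(1),φ(6)) = (1,5) ∈ E(G2) ✓
  (1,7) → (φ(1),φ(7)) = (1,4) ∈ E(G2) ✓
  (2,3) → (φ(2),φ(3)) = (6,7) ∈ E(G2) ✓
  (2,4) → (φ(2),φ(4)) = (3,7) ∈ E(G2) ✓
  (2,6) → (φ(2),φ(6)) = (5,7) ∈ E(G2) ✓
  (2,7) → (φ(2),φ(7)) = (4,7) ∈ E(G2) ✓
  (3,6) → (φ(3),φ(6)) = (5,6) ∈ E(G2) ✓
  (4,5) → (φ(4),φ(5)) = (2,3) ∈ E(G2) ✓
  (4,6) → (φ(4),φ(6)) = (3,5) ∈ E(G2) ✓
  (6,7) → (φ(6),φ(7)) = (4,5) ∈ E(G2) ✓
All 18 edges of G1 map to edges of G2, and |E(G1)| = |E(G2)| = 18, so φ is a bijection on edges as well as vertices. Hence G1 ≅ G2.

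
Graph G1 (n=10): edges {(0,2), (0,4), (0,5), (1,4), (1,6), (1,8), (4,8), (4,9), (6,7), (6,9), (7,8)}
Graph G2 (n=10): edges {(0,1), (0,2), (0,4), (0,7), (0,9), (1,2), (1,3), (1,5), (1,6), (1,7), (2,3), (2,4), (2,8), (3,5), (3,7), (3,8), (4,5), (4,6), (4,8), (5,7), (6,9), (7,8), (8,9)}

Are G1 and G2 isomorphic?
No, not isomorphic

The graphs are NOT isomorphic.

Connected components of G1: 2 component(s) with vertex sets [[3], [0, 1, 2, 4, 5, 6, 7, 8, 9]], sizes [1, 9].
Connected components of G2: 1 component(s) with vertex sets [[0, 1, 2, 3, 4, 5, 6, 7, 8, 9]], sizes [10].
The number of connected components (and the multiset of component sizes) is an isomorphism invariant — an isomorphism maps each component of G1 bijectively onto a component of G2. Since G1 has 2 component(s) and G2 has 1, they cannot be isomorphic.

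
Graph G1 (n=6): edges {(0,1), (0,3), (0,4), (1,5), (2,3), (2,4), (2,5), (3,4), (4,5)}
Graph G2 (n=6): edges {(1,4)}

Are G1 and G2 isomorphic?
No, not isomorphic

The graphs are NOT isomorphic.

Connected components of G1: 1 component(s) with vertex sets [[0, 1, 2, 3, 4, 5]], sizes [6].
Connected components of G2: 5 component(s) with vertex sets [[0], [2], [3], [5], [1, 4]], sizes [1, 1, 1, 1, 2].
The number of connected components (and the multiset of component sizes) is an isomorphism invariant — an isomorphism maps each component of G1 bijectively onto a component of G2. Since G1 has 1 component(s) and G2 has 5, they cannot be isomorphic.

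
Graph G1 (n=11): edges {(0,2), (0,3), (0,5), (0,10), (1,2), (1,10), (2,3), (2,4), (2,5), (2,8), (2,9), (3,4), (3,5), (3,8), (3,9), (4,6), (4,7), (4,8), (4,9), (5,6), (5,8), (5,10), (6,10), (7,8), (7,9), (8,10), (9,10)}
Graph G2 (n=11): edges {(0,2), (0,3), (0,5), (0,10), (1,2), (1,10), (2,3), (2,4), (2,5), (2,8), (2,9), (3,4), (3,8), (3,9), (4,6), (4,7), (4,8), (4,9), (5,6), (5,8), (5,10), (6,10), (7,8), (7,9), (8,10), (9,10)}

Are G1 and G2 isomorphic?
No, not isomorphic

The graphs are NOT isomorphic.

Counting edges: G1 has 27 edge(s); G2 has 26 edge(s).
Edge count is an isomorphism invariant (a bijection on vertices induces a bijection on edges), so differing edge counts rule out isomorphism.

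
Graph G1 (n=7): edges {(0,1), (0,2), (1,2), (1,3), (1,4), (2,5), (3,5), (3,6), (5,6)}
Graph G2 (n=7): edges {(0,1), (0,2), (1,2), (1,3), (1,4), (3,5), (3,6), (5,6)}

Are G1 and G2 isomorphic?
No, not isomorphic

The graphs are NOT isomorphic.

Counting edges: G1 has 9 edge(s); G2 has 8 edge(s).
Edge count is an isomorphism invariant (a bijection on vertices induces a bijection on edges), so differing edge counts rule out isomorphism.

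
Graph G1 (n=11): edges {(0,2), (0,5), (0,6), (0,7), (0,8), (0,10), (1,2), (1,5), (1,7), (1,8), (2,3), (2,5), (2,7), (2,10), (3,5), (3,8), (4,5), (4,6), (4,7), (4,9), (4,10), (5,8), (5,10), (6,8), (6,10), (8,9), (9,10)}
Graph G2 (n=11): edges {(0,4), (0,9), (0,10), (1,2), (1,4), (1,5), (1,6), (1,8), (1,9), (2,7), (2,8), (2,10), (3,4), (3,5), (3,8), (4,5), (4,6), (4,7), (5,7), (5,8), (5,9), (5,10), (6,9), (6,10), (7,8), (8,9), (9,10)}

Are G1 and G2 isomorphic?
Yes, isomorphic

The graphs are isomorphic.
One valid mapping φ: V(G1) → V(G2): 0→1, 1→7, 2→8, 3→3, 4→10, 5→5, 6→6, 7→2, 8→4, 9→0, 10→9

Verify φ preserves adjacency — for each edge of G1, its image is an edge of G2:
  (0,2) → (φ(0),φ(2)) = (1,8) ∈ E(G2) ✓
  (0,5) → (φ(0),φ(5)) = (1,5) ∈ E(G2) ✓
  (0,6) → (φ(0),φ(6)) = (1,6) ∈ E(G2) ✓
  (0,7) → (φ(0),φ(7)) = (1,2) ∈ E(G2) ✓
  (0,8) → (φ(0),φ(8)) = (1,4) ∈ E(G2) ✓
  (0,10) → (φ(0),φ(10)) = (1,9) ∈ E(G2) ✓
  (1,2) → (φ(1),φ(2)) = (7,8) ∈ E(G2) ✓
  (1,5) → (φ(1),φ(5)) = (5,7) ∈ E(G2) ✓
  (1,7) → (φ(1),φ(7)) = (2,7) ∈ E(G2) ✓
  (1,8) → (φ(1),φ(8)) = (4,7) ∈ E(G2) ✓
  (2,3) → (φ(2),φ(3)) = (3,8) ∈ E(G2) ✓
  (2,5) → (φ(2),φ(5)) = (5,8) ∈ E(G2) ✓
  (2,7) → (φ(2),φ(7)) = (2,8) ∈ E(G2) ✓
  (2,10) → (φ(2),φ(10)) = (8,9) ∈ E(G2) ✓
  (3,5) → (φ(3),φ(5)) = (3,5) ∈ E(G2) ✓
  (3,8) → (φ(3),φ(8)) = (3,4) ∈ E(G2) ✓
  (4,5) → (φ(4),φ(5)) = (5,10) ∈ E(G2) ✓
  (4,6) → (φ(4),φ(6)) = (6,10) ∈ E(G2) ✓
  (4,7) → (φ(4),φ(7)) = (2,10) ∈ E(G2) ✓
  (4,9) → (φ(4),φ(9)) = (0,10) ∈ E(G2) ✓
  (4,10) → (φ(4),φ(10)) = (9,10) ∈ E(G2) ✓
  (5,8) → (φ(5),φ(8)) = (4,5) ∈ E(G2) ✓
  (5,10) → (φ(5),φ(10)) = (5,9) ∈ E(G2) ✓
  (6,8) → (φ(6),φ(8)) = (4,6) ∈ E(G2) ✓
  (6,10) → (φ(6),φ(10)) = (6,9) ∈ E(G2) ✓
  (8,9) → (φ(8),φ(9)) = (0,4) ∈ E(G2) ✓
  (9,10) → (φ(9),φ(10)) = (0,9) ∈ E(G2) ✓
All 27 edges of G1 map to edges of G2, and |E(G1)| = |E(G2)| = 27, so φ is a bijection on edges as well as vertices. Hence G1 ≅ G2.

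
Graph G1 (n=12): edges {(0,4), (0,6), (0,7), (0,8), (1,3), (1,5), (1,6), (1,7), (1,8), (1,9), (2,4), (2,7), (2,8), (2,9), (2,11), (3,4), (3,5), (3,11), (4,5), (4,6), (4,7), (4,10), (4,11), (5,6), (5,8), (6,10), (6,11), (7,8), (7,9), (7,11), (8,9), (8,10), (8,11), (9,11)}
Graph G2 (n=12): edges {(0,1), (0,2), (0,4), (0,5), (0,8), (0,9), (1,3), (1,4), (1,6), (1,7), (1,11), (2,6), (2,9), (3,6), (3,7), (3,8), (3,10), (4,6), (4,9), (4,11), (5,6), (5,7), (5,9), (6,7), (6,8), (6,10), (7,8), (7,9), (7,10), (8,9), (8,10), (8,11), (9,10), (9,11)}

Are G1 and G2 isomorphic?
Yes, isomorphic

The graphs are isomorphic.
One valid mapping φ: V(G1) → V(G2): 0→5, 1→1, 2→10, 3→11, 4→9, 5→4, 6→0, 7→7, 8→6, 9→3, 10→2, 11→8

Verify φ preserves adjacency — for each edge of G1, its image is an edge of G2:
  (0,4) → (φ(0),φ(4)) = (5,9) ∈ E(G2) ✓
  (0,6) → (φ(0),φ(6)) = (0,5) ∈ E(G2) ✓
  (0,7) → (φ(0),φ(7)) = (5,7) ∈ E(G2) ✓
  (0,8) → (φ(0),φ(8)) = (5,6) ∈ E(G2) ✓
  (1,3) → (φ(1),φ(3)) = (1,11) ∈ E(G2) ✓
  (1,5) → (φ(1),φ(5)) = (1,4) ∈ E(G2) ✓
  (1,6) → (φ(1),φ(6)) = (0,1) ∈ E(G2) ✓
  (1,7) → (φ(1),φ(7)) = (1,7) ∈ E(G2) ✓
  (1,8) → (φ(1),φ(8)) = (1,6) ∈ E(G2) ✓
  (1,9) → (φ(1),φ(9)) = (1,3) ∈ E(G2) ✓
  (2,4) → (φ(2),φ(4)) = (9,10) ∈ E(G2) ✓
  (2,7) → (φ(2),φ(7)) = (7,10) ∈ E(G2) ✓
  (2,8) → (φ(2),φ(8)) = (6,10) ∈ E(G2) ✓
  (2,9) → (φ(2),φ(9)) = (3,10) ∈ E(G2) ✓
  (2,11) → (φ(2),φ(11)) = (8,10) ∈ E(G2) ✓
  (3,4) → (φ(3),φ(4)) = (9,11) ∈ E(G2) ✓
  (3,5) → (φ(3),φ(5)) = (4,11) ∈ E(G2) ✓
  (3,11) → (φ(3),φ(11)) = (8,11) ∈ E(G2) ✓
  (4,5) → (φ(4),φ(5)) = (4,9) ∈ E(G2) ✓
  (4,6) → (φ(4),φ(6)) = (0,9) ∈ E(G2) ✓
  (4,7) → (φ(4),φ(7)) = (7,9) ∈ E(G2) ✓
  (4,10) → (φ(4),φ(10)) = (2,9) ∈ E(G2) ✓
  (4,11) → (φ(4),φ(11)) = (8,9) ∈ E(G2) ✓
  (5,6) → (φ(5),φ(6)) = (0,4) ∈ E(G2) ✓
  (5,8) → (φ(5),φ(8)) = (4,6) ∈ E(G2) ✓
  (6,10) → (φ(6),φ(10)) = (0,2) ∈ E(G2) ✓
  (6,11) → (φ(6),φ(11)) = (0,8) ∈ E(G2) ✓
  (7,8) → (φ(7),φ(8)) = (6,7) ∈ E(G2) ✓
  (7,9) → (φ(7),φ(9)) = (3,7) ∈ E(G2) ✓
  (7,11) → (φ(7),φ(11)) = (7,8) ∈ E(G2) ✓
  (8,9) → (φ(8),φ(9)) = (3,6) ∈ E(G2) ✓
  (8,10) → (φ(8),φ(10)) = (2,6) ∈ E(G2) ✓
  (8,11) → (φ(8),φ(11)) = (6,8) ∈ E(G2) ✓
  (9,11) → (φ(9),φ(11)) = (3,8) ∈ E(G2) ✓
All 34 edges of G1 map to edges of G2, and |E(G1)| = |E(G2)| = 34, so φ is a bijection on edges as well as vertices. Hence G1 ≅ G2.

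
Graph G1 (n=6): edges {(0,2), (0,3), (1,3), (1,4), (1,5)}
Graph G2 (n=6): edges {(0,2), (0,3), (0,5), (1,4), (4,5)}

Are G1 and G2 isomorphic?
Yes, isomorphic

The graphs are isomorphic.
One valid mapping φ: V(G1) → V(G2): 0→4, 1→0, 2→1, 3→5, 4→2, 5→3

Verify φ preserves adjacency — for each edge of G1, its image is an edge of G2:
  (0,2) → (φ(0),φ(2)) = (1,4) ∈ E(G2) ✓
  (0,3) → (φ(0),φ(3)) = (4,5) ∈ E(G2) ✓
  (1,3) → (φ(1),φ(3)) = (0,5) ∈ E(G2) ✓
  (1,4) → (φ(1),φ(4)) = (0,2) ∈ E(G2) ✓
  (1,5) → (φ(1),φ(5)) = (0,3) ∈ E(G2) ✓
All 5 edges of G1 map to edges of G2, and |E(G1)| = |E(G2)| = 5, so φ is a bijection on edges as well as vertices. Hence G1 ≅ G2.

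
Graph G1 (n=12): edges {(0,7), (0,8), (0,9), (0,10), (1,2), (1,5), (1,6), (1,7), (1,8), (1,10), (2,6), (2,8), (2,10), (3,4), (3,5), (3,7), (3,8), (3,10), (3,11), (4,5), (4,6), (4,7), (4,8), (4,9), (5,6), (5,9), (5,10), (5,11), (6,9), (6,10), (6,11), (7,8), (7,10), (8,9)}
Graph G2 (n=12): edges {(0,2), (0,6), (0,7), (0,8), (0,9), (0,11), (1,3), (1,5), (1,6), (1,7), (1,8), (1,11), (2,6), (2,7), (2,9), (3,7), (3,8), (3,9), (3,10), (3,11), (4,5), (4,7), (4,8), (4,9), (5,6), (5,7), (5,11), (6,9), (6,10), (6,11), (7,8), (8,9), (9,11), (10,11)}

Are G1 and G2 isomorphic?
Yes, isomorphic

The graphs are isomorphic.
One valid mapping φ: V(G1) → V(G2): 0→4, 1→0, 2→2, 3→3, 4→1, 5→11, 6→6, 7→8, 8→7, 9→5, 10→9, 11→10

Verify φ preserves adjacency — for each edge of G1, its image is an edge of G2:
  (0,7) → (φ(0),φ(7)) = (4,8) ∈ E(G2) ✓
  (0,8) → (φ(0),φ(8)) = (4,7) ∈ E(G2) ✓
  (0,9) → (φ(0),φ(9)) = (4,5) ∈ E(G2) ✓
  (0,10) → (φ(0),φ(10)) = (4,9) ∈ E(G2) ✓
  (1,2) → (φ(1),φ(2)) = (0,2) ∈ E(G2) ✓
  (1,5) → (φ(1),φ(5)) = (0,11) ∈ E(G2) ✓
  (1,6) → (φ(1),φ(6)) = (0,6) ∈ E(G2) ✓
  (1,7) → (φ(1),φ(7)) = (0,8) ∈ E(G2) ✓
  (1,8) → (φ(1),φ(8)) = (0,7) ∈ E(G2) ✓
  (1,10) → (φ(1),φ(10)) = (0,9) ∈ E(G2) ✓
  (2,6) → (φ(2),φ(6)) = (2,6) ∈ E(G2) ✓
  (2,8) → (φ(2),φ(8)) = (2,7) ∈ E(G2) ✓
  (2,10) → (φ(2),φ(10)) = (2,9) ∈ E(G2) ✓
  (3,4) → (φ(3),φ(4)) = (1,3) ∈ E(G2) ✓
  (3,5) → (φ(3),φ(5)) = (3,11) ∈ E(G2) ✓
  (3,7) → (φ(3),φ(7)) = (3,8) ∈ E(G2) ✓
  (3,8) → (φ(3),φ(8)) = (3,7) ∈ E(G2) ✓
  (3,10) → (φ(3),φ(10)) = (3,9) ∈ E(G2) ✓
  (3,11) → (φ(3),φ(11)) = (3,10) ∈ E(G2) ✓
  (4,5) → (φ(4),φ(5)) = (1,11) ∈ E(G2) ✓
  (4,6) → (φ(4),φ(6)) = (1,6) ∈ E(G2) ✓
  (4,7) → (φ(4),φ(7)) = (1,8) ∈ E(G2) ✓
  (4,8) → (φ(4),φ(8)) = (1,7) ∈ E(G2) ✓
  (4,9) → (φ(4),φ(9)) = (1,5) ∈ E(G2) ✓
  (5,6) → (φ(5),φ(6)) = (6,11) ∈ E(G2) ✓
  (5,9) → (φ(5),φ(9)) = (5,11) ∈ E(G2) ✓
  (5,10) → (φ(5),φ(10)) = (9,11) ∈ E(G2) ✓
  (5,11) → (φ(5),φ(11)) = (10,11) ∈ E(G2) ✓
  (6,9) → (φ(6),φ(9)) = (5,6) ∈ E(G2) ✓
  (6,10) → (φ(6),φ(10)) = (6,9) ∈ E(G2) ✓
  (6,11) → (φ(6),φ(11)) = (6,10) ∈ E(G2) ✓
  (7,8) → (φ(7),φ(8)) = (7,8) ∈ E(G2) ✓
  (7,10) → (φ(7),φ(10)) = (8,9) ∈ E(G2) ✓
  (8,9) → (φ(8),φ(9)) = (5,7) ∈ E(G2) ✓
All 34 edges of G1 map to edges of G2, and |E(G1)| = |E(G2)| = 34, so φ is a bijection on edges as well as vertices. Hence G1 ≅ G2.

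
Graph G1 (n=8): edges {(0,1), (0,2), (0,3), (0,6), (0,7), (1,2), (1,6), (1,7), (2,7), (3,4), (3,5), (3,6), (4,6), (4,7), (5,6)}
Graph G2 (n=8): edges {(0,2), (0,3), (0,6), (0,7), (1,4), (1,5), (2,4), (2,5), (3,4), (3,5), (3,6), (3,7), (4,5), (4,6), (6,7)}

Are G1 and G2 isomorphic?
Yes, isomorphic

The graphs are isomorphic.
One valid mapping φ: V(G1) → V(G2): 0→3, 1→6, 2→7, 3→5, 4→2, 5→1, 6→4, 7→0

Verify φ preserves adjacency — for each edge of G1, its image is an edge of G2:
  (0,1) → (φ(0),φ(1)) = (3,6) ∈ E(G2) ✓
  (0,2) → (φ(0),φ(2)) = (3,7) ∈ E(G2) ✓
  (0,3) → (φ(0),φ(3)) = (3,5) ∈ E(G2) ✓
  (0,6) → (φ(0),φ(6)) = (3,4) ∈ E(G2) ✓
  (0,7) → (φ(0),φ(7)) = (0,3) ∈ E(G2) ✓
  (1,2) → (φ(1),φ(2)) = (6,7) ∈ E(G2) ✓
  (1,6) → (φ(1),φ(6)) = (4,6) ∈ E(G2) ✓
  (1,7) → (φ(1),φ(7)) = (0,6) ∈ E(G2) ✓
  (2,7) → (φ(2),φ(7)) = (0,7) ∈ E(G2) ✓
  (3,4) → (φ(3),φ(4)) = (2,5) ∈ E(G2) ✓
  (3,5) → (φ(3),φ(5)) = (1,5) ∈ E(G2) ✓
  (3,6) → (φ(3),φ(6)) = (4,5) ∈ E(G2) ✓
  (4,6) → (φ(4),φ(6)) = (2,4) ∈ E(G2) ✓
  (4,7) → (φ(4),φ(7)) = (0,2) ∈ E(G2) ✓
  (5,6) → (φ(5),φ(6)) = (1,4) ∈ E(G2) ✓
All 15 edges of G1 map to edges of G2, and |E(G1)| = |E(G2)| = 15, so φ is a bijection on edges as well as vertices. Hence G1 ≅ G2.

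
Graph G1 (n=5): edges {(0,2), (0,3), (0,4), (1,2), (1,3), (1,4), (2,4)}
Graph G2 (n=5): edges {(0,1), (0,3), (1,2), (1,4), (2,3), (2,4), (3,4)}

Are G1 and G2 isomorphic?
Yes, isomorphic

The graphs are isomorphic.
One valid mapping φ: V(G1) → V(G2): 0→1, 1→3, 2→4, 3→0, 4→2

Verify φ preserves adjacency — for each edge of G1, its image is an edge of G2:
  (0,2) → (φ(0),φ(2)) = (1,4) ∈ E(G2) ✓
  (0,3) → (φ(0),φ(3)) = (0,1) ∈ E(G2) ✓
  (0,4) → (φ(0),φ(4)) = (1,2) ∈ E(G2) ✓
  (1,2) → (φ(1),φ(2)) = (3,4) ∈ E(G2) ✓
  (1,3) → (φ(1),φ(3)) = (0,3) ∈ E(G2) ✓
  (1,4) → (φ(1),φ(4)) = (2,3) ∈ E(G2) ✓
  (2,4) → (φ(2),φ(4)) = (2,4) ∈ E(G2) ✓
All 7 edges of G1 map to edges of G2, and |E(G1)| = |E(G2)| = 7, so φ is a bijection on edges as well as vertices. Hence G1 ≅ G2.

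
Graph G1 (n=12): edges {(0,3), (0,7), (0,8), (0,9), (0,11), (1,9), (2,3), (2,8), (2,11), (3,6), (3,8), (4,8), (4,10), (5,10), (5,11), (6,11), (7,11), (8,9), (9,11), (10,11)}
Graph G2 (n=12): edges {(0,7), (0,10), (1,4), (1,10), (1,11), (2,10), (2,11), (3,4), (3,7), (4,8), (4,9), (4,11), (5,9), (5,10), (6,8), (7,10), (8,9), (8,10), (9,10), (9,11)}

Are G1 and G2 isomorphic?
Yes, isomorphic

The graphs are isomorphic.
One valid mapping φ: V(G1) → V(G2): 0→9, 1→6, 2→1, 3→11, 4→3, 5→0, 6→2, 7→5, 8→4, 9→8, 10→7, 11→10

Verify φ preserves adjacency — for each edge of G1, its image is an edge of G2:
  (0,3) → (φ(0),φ(3)) = (9,11) ∈ E(G2) ✓
  (0,7) → (φ(0),φ(7)) = (5,9) ∈ E(G2) ✓
  (0,8) → (φ(0),φ(8)) = (4,9) ∈ E(G2) ✓
  (0,9) → (φ(0),φ(9)) = (8,9) ∈ E(G2) ✓
  (0,11) → (φ(0),φ(11)) = (9,10) ∈ E(G2) ✓
  (1,9) → (φ(1),φ(9)) = (6,8) ∈ E(G2) ✓
  (2,3) → (φ(2),φ(3)) = (1,11) ∈ E(G2) ✓
  (2,8) → (φ(2),φ(8)) = (1,4) ∈ E(G2) ✓
  (2,11) → (φ(2),φ(11)) = (1,10) ∈ E(G2) ✓
  (3,6) → (φ(3),φ(6)) = (2,11) ∈ E(G2) ✓
  (3,8) → (φ(3),φ(8)) = (4,11) ∈ E(G2) ✓
  (4,8) → (φ(4),φ(8)) = (3,4) ∈ E(G2) ✓
  (4,10) → (φ(4),φ(10)) = (3,7) ∈ E(G2) ✓
  (5,10) → (φ(5),φ(10)) = (0,7) ∈ E(G2) ✓
  (5,11) → (φ(5),φ(11)) = (0,10) ∈ E(G2) ✓
  (6,11) → (φ(6),φ(11)) = (2,10) ∈ E(G2) ✓
  (7,11) → (φ(7),φ(11)) = (5,10) ∈ E(G2) ✓
  (8,9) → (φ(8),φ(9)) = (4,8) ∈ E(G2) ✓
  (9,11) → (φ(9),φ(11)) = (8,10) ∈ E(G2) ✓
  (10,11) → (φ(10),φ(11)) = (7,10) ∈ E(G2) ✓
All 20 edges of G1 map to edges of G2, and |E(G1)| = |E(G2)| = 20, so φ is a bijection on edges as well as vertices. Hence G1 ≅ G2.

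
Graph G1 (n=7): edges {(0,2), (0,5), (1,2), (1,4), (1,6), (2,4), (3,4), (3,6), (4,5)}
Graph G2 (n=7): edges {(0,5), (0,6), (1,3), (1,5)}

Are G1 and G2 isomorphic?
No, not isomorphic

The graphs are NOT isomorphic.

Connected components of G1: 1 component(s) with vertex sets [[0, 1, 2, 3, 4, 5, 6]], sizes [7].
Connected components of G2: 3 component(s) with vertex sets [[2], [4], [0, 1, 3, 5, 6]], sizes [1, 1, 5].
The number of connected components (and the multiset of component sizes) is an isomorphism invariant — an isomorphism maps each component of G1 bijectively onto a component of G2. Since G1 has 1 component(s) and G2 has 3, they cannot be isomorphic.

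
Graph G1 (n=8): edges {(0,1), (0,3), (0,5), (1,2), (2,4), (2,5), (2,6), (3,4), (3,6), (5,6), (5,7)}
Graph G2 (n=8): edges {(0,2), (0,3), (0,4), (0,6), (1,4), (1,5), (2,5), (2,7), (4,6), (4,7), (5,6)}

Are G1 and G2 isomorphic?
Yes, isomorphic

The graphs are isomorphic.
One valid mapping φ: V(G1) → V(G2): 0→2, 1→7, 2→4, 3→5, 4→1, 5→0, 6→6, 7→3

Verify φ preserves adjacency — for each edge of G1, its image is an edge of G2:
  (0,1) → (φ(0),φ(1)) = (2,7) ∈ E(G2) ✓
  (0,3) → (φ(0),φ(3)) = (2,5) ∈ E(G2) ✓
  (0,5) → (φ(0),φ(5)) = (0,2) ∈ E(G2) ✓
  (1,2) → (φ(1),φ(2)) = (4,7) ∈ E(G2) ✓
  (2,4) → (φ(2),φ(4)) = (1,4) ∈ E(G2) ✓
  (2,5) → (φ(2),φ(5)) = (0,4) ∈ E(G2) ✓
  (2,6) → (φ(2),φ(6)) = (4,6) ∈ E(G2) ✓
  (3,4) → (φ(3),φ(4)) = (1,5) ∈ E(G2) ✓
  (3,6) → (φ(3),φ(6)) = (5,6) ∈ E(G2) ✓
  (5,6) → (φ(5),φ(6)) = (0,6) ∈ E(G2) ✓
  (5,7) → (φ(5),φ(7)) = (0,3) ∈ E(G2) ✓
All 11 edges of G1 map to edges of G2, and |E(G1)| = |E(G2)| = 11, so φ is a bijection on edges as well as vertices. Hence G1 ≅ G2.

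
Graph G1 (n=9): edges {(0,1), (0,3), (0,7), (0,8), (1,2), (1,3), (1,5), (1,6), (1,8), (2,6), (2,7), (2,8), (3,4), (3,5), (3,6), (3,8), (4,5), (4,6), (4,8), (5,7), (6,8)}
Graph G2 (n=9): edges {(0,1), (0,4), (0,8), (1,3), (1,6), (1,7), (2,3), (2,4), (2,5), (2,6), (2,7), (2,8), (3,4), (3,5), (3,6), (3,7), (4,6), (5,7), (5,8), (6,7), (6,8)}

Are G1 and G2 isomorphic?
Yes, isomorphic

The graphs are isomorphic.
One valid mapping φ: V(G1) → V(G2): 0→4, 1→6, 2→1, 3→2, 4→5, 5→8, 6→7, 7→0, 8→3

Verify φ preserves adjacency — for each edge of G1, its image is an edge of G2:
  (0,1) → (φ(0),φ(1)) = (4,6) ∈ E(G2) ✓
  (0,3) → (φ(0),φ(3)) = (2,4) ∈ E(G2) ✓
  (0,7) → (φ(0),φ(7)) = (0,4) ∈ E(G2) ✓
  (0,8) → (φ(0),φ(8)) = (3,4) ∈ E(G2) ✓
  (1,2) → (φ(1),φ(2)) = (1,6) ∈ E(G2) ✓
  (1,3) → (φ(1),φ(3)) = (2,6) ∈ E(G2) ✓
  (1,5) → (φ(1),φ(5)) = (6,8) ∈ E(G2) ✓
  (1,6) → (φ(1),φ(6)) = (6,7) ∈ E(G2) ✓
  (1,8) → (φ(1),φ(8)) = (3,6) ∈ E(G2) ✓
  (2,6) → (φ(2),φ(6)) = (1,7) ∈ E(G2) ✓
  (2,7) → (φ(2),φ(7)) = (0,1) ∈ E(G2) ✓
  (2,8) → (φ(2),φ(8)) = (1,3) ∈ E(G2) ✓
  (3,4) → (φ(3),φ(4)) = (2,5) ∈ E(G2) ✓
  (3,5) → (φ(3),φ(5)) = (2,8) ∈ E(G2) ✓
  (3,6) → (φ(3),φ(6)) = (2,7) ∈ E(G2) ✓
  (3,8) → (φ(3),φ(8)) = (2,3) ∈ E(G2) ✓
  (4,5) → (φ(4),φ(5)) = (5,8) ∈ E(G2) ✓
  (4,6) → (φ(4),φ(6)) = (5,7) ∈ E(G2) ✓
  (4,8) → (φ(4),φ(8)) = (3,5) ∈ E(G2) ✓
  (5,7) → (φ(5),φ(7)) = (0,8) ∈ E(G2) ✓
  (6,8) → (φ(6),φ(8)) = (3,7) ∈ E(G2) ✓
All 21 edges of G1 map to edges of G2, and |E(G1)| = |E(G2)| = 21, so φ is a bijection on edges as well as vertices. Hence G1 ≅ G2.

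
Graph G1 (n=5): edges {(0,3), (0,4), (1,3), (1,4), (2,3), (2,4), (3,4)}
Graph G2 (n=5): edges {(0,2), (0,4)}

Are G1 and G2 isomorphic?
No, not isomorphic

The graphs are NOT isomorphic.

Degrees in G1: deg(0)=2, deg(1)=2, deg(2)=2, deg(3)=4, deg(4)=4.
Sorted degree sequence of G1: [4, 4, 2, 2, 2].
Degrees in G2: deg(0)=2, deg(1)=0, deg(2)=1, deg(3)=0, deg(4)=1.
Sorted degree sequence of G2: [2, 1, 1, 0, 0].
The (sorted) degree sequence is an isomorphism invariant, so since G1 and G2 have different degree sequences they cannot be isomorphic.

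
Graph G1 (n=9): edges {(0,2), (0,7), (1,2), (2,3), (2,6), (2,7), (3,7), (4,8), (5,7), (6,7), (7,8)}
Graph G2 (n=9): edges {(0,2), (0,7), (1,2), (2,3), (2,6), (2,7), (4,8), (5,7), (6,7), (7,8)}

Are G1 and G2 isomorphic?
No, not isomorphic

The graphs are NOT isomorphic.

Counting edges: G1 has 11 edge(s); G2 has 10 edge(s).
Edge count is an isomorphism invariant (a bijection on vertices induces a bijection on edges), so differing edge counts rule out isomorphism.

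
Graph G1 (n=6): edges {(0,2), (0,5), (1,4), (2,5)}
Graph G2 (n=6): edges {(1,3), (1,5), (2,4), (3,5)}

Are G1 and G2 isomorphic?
Yes, isomorphic

The graphs are isomorphic.
One valid mapping φ: V(G1) → V(G2): 0→1, 1→2, 2→3, 3→0, 4→4, 5→5

Verify φ preserves adjacency — for each edge of G1, its image is an edge of G2:
  (0,2) → (φ(0),φ(2)) = (1,3) ∈ E(G2) ✓
  (0,5) → (φ(0),φ(5)) = (1,5) ∈ E(G2) ✓
  (1,4) → (φ(1),φ(4)) = (2,4) ∈ E(G2) ✓
  (2,5) → (φ(2),φ(5)) = (3,5) ∈ E(G2) ✓
All 4 edges of G1 map to edges of G2, and |E(G1)| = |E(G2)| = 4, so φ is a bijection on edges as well as vertices. Hence G1 ≅ G2.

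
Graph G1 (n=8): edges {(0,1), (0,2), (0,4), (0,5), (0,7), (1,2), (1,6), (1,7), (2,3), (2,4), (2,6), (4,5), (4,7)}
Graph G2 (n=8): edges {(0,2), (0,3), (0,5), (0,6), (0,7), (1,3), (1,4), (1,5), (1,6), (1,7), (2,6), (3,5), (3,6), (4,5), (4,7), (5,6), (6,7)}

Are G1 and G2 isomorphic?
No, not isomorphic

The graphs are NOT isomorphic.

Degrees in G1: deg(0)=5, deg(1)=4, deg(2)=5, deg(3)=1, deg(4)=4, deg(5)=2, deg(6)=2, deg(7)=3.
Sorted degree sequence of G1: [5, 5, 4, 4, 3, 2, 2, 1].
Degrees in G2: deg(0)=5, deg(1)=5, deg(2)=2, deg(3)=4, deg(4)=3, deg(5)=5, deg(6)=6, deg(7)=4.
Sorted degree sequence of G2: [6, 5, 5, 5, 4, 4, 3, 2].
The (sorted) degree sequence is an isomorphism invariant, so since G1 and G2 have different degree sequences they cannot be isomorphic.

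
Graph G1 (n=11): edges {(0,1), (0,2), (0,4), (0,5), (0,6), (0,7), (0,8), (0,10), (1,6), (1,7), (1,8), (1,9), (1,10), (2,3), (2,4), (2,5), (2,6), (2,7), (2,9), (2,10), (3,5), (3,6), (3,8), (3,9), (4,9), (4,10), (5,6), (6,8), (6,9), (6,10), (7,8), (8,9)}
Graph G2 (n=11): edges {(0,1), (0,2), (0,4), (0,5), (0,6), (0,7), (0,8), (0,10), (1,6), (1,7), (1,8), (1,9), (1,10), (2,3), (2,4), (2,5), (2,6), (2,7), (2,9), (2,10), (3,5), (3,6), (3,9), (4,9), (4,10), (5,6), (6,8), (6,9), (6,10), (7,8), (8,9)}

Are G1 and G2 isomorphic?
No, not isomorphic

The graphs are NOT isomorphic.

Counting edges: G1 has 32 edge(s); G2 has 31 edge(s).
Edge count is an isomorphism invariant (a bijection on vertices induces a bijection on edges), so differing edge counts rule out isomorphism.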